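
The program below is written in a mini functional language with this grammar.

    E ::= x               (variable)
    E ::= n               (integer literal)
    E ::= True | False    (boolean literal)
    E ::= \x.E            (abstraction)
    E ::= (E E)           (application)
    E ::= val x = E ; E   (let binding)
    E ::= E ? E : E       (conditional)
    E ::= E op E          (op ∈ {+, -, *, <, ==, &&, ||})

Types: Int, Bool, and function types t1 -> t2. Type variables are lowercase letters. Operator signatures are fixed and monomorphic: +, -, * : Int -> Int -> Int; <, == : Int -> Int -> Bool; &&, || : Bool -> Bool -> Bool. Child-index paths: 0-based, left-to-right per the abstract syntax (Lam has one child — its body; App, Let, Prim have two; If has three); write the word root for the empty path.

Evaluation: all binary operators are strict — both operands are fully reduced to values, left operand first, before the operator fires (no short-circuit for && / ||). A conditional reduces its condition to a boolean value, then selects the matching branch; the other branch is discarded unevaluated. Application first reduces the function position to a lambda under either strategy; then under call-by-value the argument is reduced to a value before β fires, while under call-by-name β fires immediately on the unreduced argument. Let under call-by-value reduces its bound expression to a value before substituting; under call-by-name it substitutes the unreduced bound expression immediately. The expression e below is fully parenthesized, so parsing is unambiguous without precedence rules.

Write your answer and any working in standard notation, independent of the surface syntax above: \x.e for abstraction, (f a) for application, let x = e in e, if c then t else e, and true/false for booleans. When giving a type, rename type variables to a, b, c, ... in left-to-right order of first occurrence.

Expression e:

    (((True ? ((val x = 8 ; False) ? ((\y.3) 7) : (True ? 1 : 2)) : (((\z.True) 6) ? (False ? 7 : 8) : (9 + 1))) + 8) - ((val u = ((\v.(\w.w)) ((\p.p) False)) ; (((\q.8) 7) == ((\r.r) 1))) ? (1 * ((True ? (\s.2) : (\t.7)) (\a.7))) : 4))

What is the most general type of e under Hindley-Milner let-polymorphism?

Answer: Int

Trace:
  unify Bool ~ Bool
let x : Int
  unify Bool ~ Bool
\y._ : a -> Int
  unify a -> Int ~ Int -> b
  unify a ~ Int
  unify Int ~ b
_ _ : Int
  unify Bool ~ Bool
  unify Int ~ Int
  unify Int ~ Int
\z._ : c -> Bool
  unify c -> Bool ~ Int -> d
  unify c ~ Int
  unify Bool ~ d
_ _ : Bool
  unify Bool ~ Bool
  unify Bool ~ Bool
  unify Int ~ Int
  unify Int ~ Int
  unify Int ~ Int
  unify Int ~ Int
  unify Int ~ Int
  unify Int ~ Int
  unify Int ~ Int
  unify Int ~ Int
w : f
\w._ : f -> f
\v._ : e -> f -> f
p : g
\p._ : g -> g
  unify g -> g ~ Bool -> h
  unify g ~ Bool
  unify Bool ~ h
_ _ : Bool
  unify e -> f -> f ~ Bool -> i
  unify e ~ Bool
  unify f -> f ~ i
_ _ : f -> f
let u : forall. f -> f
\q._ : j -> Int
  unify j -> Int ~ Int -> k
  unify j ~ Int
  unify Int ~ k
_ _ : Int
  unify Int ~ Int
r : l
\r._ : l -> l
  unify l -> l ~ Int -> m
  unify l ~ Int
  unify Int ~ m
_ _ : Int
  unify Int ~ Int
  unify Bool ~ Bool
  unify Int ~ Int
  unify Bool ~ Bool
\s._ : n -> Int
\t._ : o -> Int
  unify n -> Int ~ o -> Int
  unify n ~ o
  unify Int ~ Int
\a._ : p -> Int
  unify o -> Int ~ (p -> Int) -> q
  unify o ~ p -> Int
  unify Int ~ q
_ _ : Int
  unify Int ~ Int
  unify Int ~ Int
  unify Int ~ Int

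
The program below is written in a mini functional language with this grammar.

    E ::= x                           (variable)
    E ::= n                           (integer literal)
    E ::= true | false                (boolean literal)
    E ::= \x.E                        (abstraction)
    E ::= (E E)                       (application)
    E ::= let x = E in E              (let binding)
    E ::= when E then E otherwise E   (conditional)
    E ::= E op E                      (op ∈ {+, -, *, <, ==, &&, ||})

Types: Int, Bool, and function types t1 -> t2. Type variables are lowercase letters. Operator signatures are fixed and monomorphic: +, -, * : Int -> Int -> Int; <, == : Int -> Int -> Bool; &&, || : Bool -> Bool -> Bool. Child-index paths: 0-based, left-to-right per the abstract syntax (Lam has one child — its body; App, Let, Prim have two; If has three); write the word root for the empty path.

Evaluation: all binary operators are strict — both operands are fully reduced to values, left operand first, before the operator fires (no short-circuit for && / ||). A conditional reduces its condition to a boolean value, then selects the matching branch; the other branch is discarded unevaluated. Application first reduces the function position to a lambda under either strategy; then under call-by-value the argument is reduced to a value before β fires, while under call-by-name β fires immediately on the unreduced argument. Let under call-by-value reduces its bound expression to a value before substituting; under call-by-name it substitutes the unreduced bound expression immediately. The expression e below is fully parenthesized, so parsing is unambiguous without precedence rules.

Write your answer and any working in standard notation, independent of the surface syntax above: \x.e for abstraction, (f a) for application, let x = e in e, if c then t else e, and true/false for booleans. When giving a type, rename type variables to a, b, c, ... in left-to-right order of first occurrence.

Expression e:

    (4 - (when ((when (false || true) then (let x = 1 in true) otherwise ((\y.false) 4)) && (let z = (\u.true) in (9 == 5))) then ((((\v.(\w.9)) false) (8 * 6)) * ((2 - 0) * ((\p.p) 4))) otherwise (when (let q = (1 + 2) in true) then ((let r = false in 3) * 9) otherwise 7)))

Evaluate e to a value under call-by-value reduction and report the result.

Trace:
step 0: (4 - (if ((if (false || true) then (let x = 1 in true) else ((\y.false) 4)) && (let z = (\u.true) in (9 == 5))) then ((((\v.(\w.9)) false) (8 * 6)) * ((2 - 0) * ((\p.p) 4))) else (if (let q = (1 + 2) in true) then ((let r = false in 3) * 9) else 7)))
step 1: [delta@1.0.0.0] (4 - (if ((if true then (let x = 1 in true) else ((\y.false) 4)) && (let z = (\u.true) in (9 == 5))) then ((((\v.(\w.9)) false) (8 * 6)) * ((2 - 0) * ((\p.p) 4))) else (if (let q = (1 + 2) in true) then ((let r = false in 3) * 9) else 7)))
step 2: [if@1.0.0] (4 - (if ((let x = 1 in true) && (let z = (\u.true) in (9 == 5))) then ((((\v.(\w.9)) false) (8 * 6)) * ((2 - 0) * ((\p.p) 4))) else (if (let q = (1 + 2) in true) then ((let r = false in 3) * 9) else 7)))
step 3: [let@1.0.0] (4 - (if (true && (let z = (\u.true) in (9 == 5))) then ((((\v.(\w.9)) false) (8 * 6)) * ((2 - 0) * ((\p.p) 4))) else (if (let q = (1 + 2) in true) then ((let r = false in 3) * 9) else 7)))
step 4: [let@1.0.1] (4 - (if (true && (9 == 5)) then ((((\v.(\w.9)) false) (8 * 6)) * ((2 - 0) * ((\p.p) 4))) else (if (let q = (1 + 2) in true) then ((let r = false in 3) * 9) else 7)))
step 5: [delta@1.0.1] (4 - (if (true && false) then ((((\v.(\w.9)) false) (8 * 6)) * ((2 - 0) * ((\p.p) 4))) else (if (let q = (1 + 2) in true) then ((let r = false in 3) * 9) else 7)))
step 6: [delta@1.0] (4 - (if false then ((((\v.(\w.9)) false) (8 * 6)) * ((2 - 0) * ((\p.p) 4))) else (if (let q = (1 + 2) in true) then ((let r = false in 3) * 9) else 7)))
step 7: [if@1] (4 - (if (let q = (1 + 2) in true) then ((let r = false in 3) * 9) else 7))
step 8: [delta@1.0.0] (4 - (if (let q = 3 in true) then ((let r = false in 3) * 9) else 7))
step 9: [let@1.0] (4 - (if true then ((let r = false in 3) * 9) else 7))
step 10: [if@1] (4 - ((let r = false in 3) * 9))
step 11: [let@1.0] (4 - (3 * 9))
step 12: [delta@1] (4 - 27)
step 13: [delta@root] -23

Answer: -23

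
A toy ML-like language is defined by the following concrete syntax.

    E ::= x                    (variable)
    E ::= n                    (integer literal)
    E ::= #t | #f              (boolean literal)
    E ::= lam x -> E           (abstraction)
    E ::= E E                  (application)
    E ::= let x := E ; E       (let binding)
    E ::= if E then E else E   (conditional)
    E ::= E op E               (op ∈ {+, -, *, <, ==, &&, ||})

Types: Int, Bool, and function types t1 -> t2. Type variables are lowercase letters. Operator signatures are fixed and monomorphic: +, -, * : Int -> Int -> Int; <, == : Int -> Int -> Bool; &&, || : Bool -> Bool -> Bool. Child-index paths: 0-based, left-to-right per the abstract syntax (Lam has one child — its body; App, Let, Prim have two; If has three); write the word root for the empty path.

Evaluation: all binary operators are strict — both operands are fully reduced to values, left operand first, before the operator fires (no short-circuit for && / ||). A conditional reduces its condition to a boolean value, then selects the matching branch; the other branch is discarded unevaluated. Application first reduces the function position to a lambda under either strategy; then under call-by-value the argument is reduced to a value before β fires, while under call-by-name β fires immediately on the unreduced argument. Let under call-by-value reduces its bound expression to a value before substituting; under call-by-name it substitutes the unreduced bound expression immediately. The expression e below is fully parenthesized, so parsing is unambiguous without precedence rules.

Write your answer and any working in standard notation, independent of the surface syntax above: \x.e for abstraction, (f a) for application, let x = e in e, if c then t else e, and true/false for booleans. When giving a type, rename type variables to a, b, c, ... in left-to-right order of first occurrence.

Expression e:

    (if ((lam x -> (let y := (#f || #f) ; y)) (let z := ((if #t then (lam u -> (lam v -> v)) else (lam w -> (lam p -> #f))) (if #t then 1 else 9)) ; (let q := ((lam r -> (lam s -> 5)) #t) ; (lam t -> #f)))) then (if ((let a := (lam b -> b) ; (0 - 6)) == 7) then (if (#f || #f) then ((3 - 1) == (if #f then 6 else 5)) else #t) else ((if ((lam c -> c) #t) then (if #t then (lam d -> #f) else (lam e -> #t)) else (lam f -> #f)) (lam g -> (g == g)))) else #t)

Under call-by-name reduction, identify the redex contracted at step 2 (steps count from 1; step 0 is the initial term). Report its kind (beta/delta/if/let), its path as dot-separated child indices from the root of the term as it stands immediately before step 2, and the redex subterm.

Trace:
step 0: (if ((\x.(let y = (false || false) in y)) (let z = ((if true then (\u.(\v.v)) else (\w.(\p.false))) (if true then 1 else 9)) in (let q = ((\r.(\s.5)) true) in (\t.false)))) then (if ((let a = (\b.b) in (0 - 6)) == 7) then (if (false || false) then ((3 - 1) == (if false then 6 else 5)) else true) else ((if ((\c.c) true) then (if true then (\d.false) else (\e.true)) else (\f.false)) (\g.(g == g)))) else true)
step 1: [beta@0] (if (let y = (false || false) in y) then (if ((let a = (\b.b) in (0 - 6)) == 7) then (if (false || false) then ((3 - 1) == (if false then 6 else 5)) else true) else ((if ((\c.c) true) then (if true then (\d.false) else (\e.true)) else (\f.false)) (\g.(g == g)))) else true)
step 2: [let@0] (if (false || false) then (if ((let a = (\b.b) in (0 - 6)) == 7) then (if (false || false) then ((3 - 1) == (if false then 6 else 5)) else true) else ((if ((\c.c) true) then (if true then (\d.false) else (\e.true)) else (\f.false)) (\g.(g == g)))) else true)

Answer: let at 0 : (let y = (false || false) in y)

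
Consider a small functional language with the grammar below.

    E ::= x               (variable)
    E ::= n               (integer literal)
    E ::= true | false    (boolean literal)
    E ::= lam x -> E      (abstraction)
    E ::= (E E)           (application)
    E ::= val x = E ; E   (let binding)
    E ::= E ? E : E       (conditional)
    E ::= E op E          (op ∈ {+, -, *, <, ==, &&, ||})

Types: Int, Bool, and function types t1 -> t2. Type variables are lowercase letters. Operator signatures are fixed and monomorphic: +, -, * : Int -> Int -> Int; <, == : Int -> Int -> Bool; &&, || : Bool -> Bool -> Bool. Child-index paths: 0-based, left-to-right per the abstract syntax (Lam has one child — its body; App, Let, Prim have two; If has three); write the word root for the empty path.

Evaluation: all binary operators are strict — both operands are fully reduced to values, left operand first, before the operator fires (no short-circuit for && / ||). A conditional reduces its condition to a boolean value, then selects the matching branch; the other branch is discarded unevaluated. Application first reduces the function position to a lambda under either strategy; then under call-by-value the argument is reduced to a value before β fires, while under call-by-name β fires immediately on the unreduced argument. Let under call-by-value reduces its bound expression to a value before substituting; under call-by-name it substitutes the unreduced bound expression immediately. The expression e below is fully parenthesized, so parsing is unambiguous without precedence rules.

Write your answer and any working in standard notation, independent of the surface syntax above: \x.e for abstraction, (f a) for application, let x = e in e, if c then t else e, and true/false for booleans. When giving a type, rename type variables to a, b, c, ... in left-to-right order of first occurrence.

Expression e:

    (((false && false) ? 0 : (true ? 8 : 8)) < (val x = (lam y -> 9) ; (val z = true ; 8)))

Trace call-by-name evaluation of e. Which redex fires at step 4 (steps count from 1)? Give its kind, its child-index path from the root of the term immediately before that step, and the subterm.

Answer: let at 1 : (let x = (\y.9) in (let z = true in 8))

Trace:
step 0: ((if (false && false) then 0 else (if true then 8 else 8)) < (let x = (\y.9) in (let z = true in 8)))
step 1: [delta@0.0] ((if false then 0 else (if true then 8 else 8)) < (let x = (\y.9) in (let z = true in 8)))
step 2: [if@0] ((if true then 8 else 8) < (let x = (\y.9) in (let z = true in 8)))
step 3: [if@0] (8 < (let x = (\y.9) in (let z = true in 8)))
step 4: [let@1] (8 < (let z = true in 8))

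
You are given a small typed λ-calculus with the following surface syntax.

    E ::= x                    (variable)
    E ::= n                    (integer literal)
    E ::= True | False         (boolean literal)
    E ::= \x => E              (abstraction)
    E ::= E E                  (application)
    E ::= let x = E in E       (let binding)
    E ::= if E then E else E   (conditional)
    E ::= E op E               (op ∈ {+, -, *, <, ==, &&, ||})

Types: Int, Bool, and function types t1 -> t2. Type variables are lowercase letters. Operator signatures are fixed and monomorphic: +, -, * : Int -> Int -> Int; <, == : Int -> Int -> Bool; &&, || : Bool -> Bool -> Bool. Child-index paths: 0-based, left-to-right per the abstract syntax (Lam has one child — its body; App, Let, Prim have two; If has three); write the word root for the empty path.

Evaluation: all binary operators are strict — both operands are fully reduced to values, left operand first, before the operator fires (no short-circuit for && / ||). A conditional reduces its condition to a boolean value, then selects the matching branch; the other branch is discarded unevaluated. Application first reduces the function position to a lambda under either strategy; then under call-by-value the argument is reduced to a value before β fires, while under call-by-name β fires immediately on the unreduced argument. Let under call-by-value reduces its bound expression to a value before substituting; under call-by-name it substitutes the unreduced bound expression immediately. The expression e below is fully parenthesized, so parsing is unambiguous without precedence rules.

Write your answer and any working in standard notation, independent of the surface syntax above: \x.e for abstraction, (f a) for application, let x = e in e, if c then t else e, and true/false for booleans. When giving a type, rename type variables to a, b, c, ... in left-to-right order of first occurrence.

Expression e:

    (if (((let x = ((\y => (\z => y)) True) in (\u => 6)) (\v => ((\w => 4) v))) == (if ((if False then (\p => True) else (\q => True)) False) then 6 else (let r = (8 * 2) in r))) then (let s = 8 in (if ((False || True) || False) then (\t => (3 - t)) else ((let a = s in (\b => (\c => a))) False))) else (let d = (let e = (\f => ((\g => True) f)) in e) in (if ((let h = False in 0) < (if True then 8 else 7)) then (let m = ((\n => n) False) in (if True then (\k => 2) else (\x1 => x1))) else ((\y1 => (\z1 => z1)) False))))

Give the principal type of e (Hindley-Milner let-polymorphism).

Derivation:
y : a
\z._ : b -> a
\y._ : a -> b -> a
  unify a -> b -> a ~ Bool -> c
  unify a ~ Bool
  unify b -> Bool ~ c
_ _ : b -> Bool
let x : forall. b -> Bool
\u._ : d -> Int
\w._ : f -> Int
v : e
  unify f -> Int ~ e -> g
  unify f ~ e
  unify Int ~ g
_ _ : Int
\v._ : e -> Int
  unify d -> Int ~ (e -> Int) -> h
  unify d ~ e -> Int
  unify Int ~ h
_ _ : Int
  unify Int ~ Int
  unify Bool ~ Bool
\p._ : i -> Bool
\q._ : j -> Bool
  unify i -> Bool ~ j -> Bool
  unify i ~ j
  unify Bool ~ Bool
  unify j -> Bool ~ Bool -> k
  unify j ~ Bool
  unify Bool ~ k
_ _ : Bool
  unify Bool ~ Bool
  unify Int ~ Int
  unify Int ~ Int
let r : Int
r : Int
  unify Int ~ Int
  unify Int ~ Int
  unify Bool ~ Bool
let s : Int
  unify Bool ~ Bool
  unify Bool ~ Bool
  unify Bool ~ Bool
  unify Bool ~ Bool
  unify Bool ~ Bool
  unify Int ~ Int
t : l
  unify l ~ Int
\t._ : Int -> Int
s : Int
let a : Int
a : Int
\c._ : n -> Int
\b._ : m -> n -> Int
  unify m -> n -> Int ~ Bool -> o
  unify m ~ Bool
  unify n -> Int ~ o
_ _ : n -> Int
  unify Int -> Int ~ n -> Int
  unify Int ~ n
  unify Int ~ Int
\g._ : q -> Bool
f : p
  unify q -> Bool ~ p -> r
  unify q ~ p
  unify Bool ~ r
_ _ : Bool
\f._ : p -> Bool
let e : forall. p -> Bool
e : s -> Bool
let d : forall. s -> Bool
let h : Bool
  unify Int ~ Int
  unify Bool ~ Bool
  unify Int ~ Int
  unify Int ~ Int
  unify Bool ~ Bool
n : t
\n._ : t -> t
  unify t -> t ~ Bool -> u
  unify t ~ Bool
  unify Bool ~ u
_ _ : Bool
let m : Bool
  unify Bool ~ Bool
\k._ : v -> Int
x1 : w
\x1._ : w -> w
  unify v -> Int ~ w -> w
  unify v ~ w
  unify Int ~ w
z1 : y
\z1._ : y -> y
\y1._ : x -> y -> y
  unify x -> y -> y ~ Bool -> z
  unify x ~ Bool
  unify y -> y ~ z
_ _ : y -> y
  unify Int -> Int ~ y -> y
  unify Int ~ y
  unify Int ~ Int
  unify Int -> Int ~ Int -> Int
  unify Int ~ Int
  unify Int ~ Int

Answer: Int -> Int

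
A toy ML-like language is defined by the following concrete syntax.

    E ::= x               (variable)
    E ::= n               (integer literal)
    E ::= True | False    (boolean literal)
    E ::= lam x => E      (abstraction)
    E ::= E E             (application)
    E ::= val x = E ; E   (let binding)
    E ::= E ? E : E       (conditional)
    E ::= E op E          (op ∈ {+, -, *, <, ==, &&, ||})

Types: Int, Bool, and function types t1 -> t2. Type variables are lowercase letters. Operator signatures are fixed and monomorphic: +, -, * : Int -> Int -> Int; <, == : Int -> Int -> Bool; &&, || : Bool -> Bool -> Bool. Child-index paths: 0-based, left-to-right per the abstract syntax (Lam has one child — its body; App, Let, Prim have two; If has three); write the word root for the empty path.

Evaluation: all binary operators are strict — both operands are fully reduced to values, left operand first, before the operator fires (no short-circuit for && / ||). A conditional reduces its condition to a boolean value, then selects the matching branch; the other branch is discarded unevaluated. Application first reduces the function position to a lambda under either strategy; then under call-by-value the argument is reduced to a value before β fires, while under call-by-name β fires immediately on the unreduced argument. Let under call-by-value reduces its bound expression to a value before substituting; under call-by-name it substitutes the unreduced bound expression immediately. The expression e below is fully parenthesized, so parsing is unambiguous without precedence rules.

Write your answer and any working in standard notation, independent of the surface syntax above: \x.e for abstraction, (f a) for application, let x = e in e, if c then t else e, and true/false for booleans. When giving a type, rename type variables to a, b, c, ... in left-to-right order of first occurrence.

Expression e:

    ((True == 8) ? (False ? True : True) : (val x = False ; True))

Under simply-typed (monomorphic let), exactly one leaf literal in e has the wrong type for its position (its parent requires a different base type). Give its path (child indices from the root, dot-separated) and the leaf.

Trace:
  unify Bool ~ Int
  FAIL: mismatch Bool ~ Int

Answer: 0.0 : true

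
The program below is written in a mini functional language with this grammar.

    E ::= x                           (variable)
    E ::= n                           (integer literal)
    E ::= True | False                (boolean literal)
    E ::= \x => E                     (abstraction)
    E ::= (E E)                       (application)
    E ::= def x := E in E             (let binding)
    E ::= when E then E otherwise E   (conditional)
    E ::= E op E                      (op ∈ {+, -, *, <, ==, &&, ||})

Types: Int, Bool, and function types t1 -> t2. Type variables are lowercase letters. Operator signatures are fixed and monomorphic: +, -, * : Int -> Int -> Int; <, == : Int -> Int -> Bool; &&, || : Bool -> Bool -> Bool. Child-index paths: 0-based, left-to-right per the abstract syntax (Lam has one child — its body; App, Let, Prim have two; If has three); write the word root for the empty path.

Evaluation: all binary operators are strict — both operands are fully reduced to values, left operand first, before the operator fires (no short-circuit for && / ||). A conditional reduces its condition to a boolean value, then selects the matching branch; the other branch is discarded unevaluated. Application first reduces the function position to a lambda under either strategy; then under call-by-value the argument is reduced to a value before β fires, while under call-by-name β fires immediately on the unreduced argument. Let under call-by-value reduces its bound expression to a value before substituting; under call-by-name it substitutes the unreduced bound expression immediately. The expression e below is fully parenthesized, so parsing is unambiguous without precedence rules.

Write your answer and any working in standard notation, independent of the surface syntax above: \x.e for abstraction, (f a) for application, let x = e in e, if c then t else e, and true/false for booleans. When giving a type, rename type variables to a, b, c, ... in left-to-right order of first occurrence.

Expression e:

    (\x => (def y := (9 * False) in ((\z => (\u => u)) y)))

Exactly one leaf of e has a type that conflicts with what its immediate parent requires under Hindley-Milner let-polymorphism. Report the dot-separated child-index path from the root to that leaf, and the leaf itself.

Answer: 0.0.1 : false

Working:
  unify Int ~ Int
  unify Bool ~ Int
  FAIL: mismatch Bool ~ Int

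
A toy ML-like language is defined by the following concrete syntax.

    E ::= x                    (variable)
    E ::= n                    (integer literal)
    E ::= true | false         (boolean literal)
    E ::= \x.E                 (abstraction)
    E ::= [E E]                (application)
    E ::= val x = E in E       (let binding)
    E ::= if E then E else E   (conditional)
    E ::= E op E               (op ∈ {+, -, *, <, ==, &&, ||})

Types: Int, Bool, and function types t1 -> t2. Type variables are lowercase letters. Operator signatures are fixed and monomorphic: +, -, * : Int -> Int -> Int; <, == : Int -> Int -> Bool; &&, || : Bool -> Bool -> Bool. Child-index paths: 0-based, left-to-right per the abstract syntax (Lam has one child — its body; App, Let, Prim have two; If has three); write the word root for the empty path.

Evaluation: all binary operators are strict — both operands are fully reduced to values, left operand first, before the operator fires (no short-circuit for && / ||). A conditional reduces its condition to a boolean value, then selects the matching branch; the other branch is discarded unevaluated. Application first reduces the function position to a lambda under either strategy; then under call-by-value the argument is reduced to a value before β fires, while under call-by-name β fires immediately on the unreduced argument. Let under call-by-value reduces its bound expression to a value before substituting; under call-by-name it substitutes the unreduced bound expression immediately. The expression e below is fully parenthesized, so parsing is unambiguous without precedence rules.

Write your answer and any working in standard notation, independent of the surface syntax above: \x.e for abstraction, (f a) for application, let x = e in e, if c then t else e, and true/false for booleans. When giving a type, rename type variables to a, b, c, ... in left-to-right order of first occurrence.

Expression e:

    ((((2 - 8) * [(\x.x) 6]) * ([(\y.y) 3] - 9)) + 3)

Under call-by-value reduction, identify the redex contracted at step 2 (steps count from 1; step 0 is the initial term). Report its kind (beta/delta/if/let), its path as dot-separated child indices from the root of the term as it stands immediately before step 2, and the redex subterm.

Answer: beta at 0.0.1 : ((\x.x) 6)

Trace:
step 0: ((((2 - 8) * ((\x.x) 6)) * (((\y.y) 3) - 9)) + 3)
step 1: [delta@0.0.0] (((-6 * ((\x.x) 6)) * (((\y.y) 3) - 9)) + 3)
step 2: [beta@0.0.1] (((-6 * 6) * (((\y.y) 3) - 9)) + 3)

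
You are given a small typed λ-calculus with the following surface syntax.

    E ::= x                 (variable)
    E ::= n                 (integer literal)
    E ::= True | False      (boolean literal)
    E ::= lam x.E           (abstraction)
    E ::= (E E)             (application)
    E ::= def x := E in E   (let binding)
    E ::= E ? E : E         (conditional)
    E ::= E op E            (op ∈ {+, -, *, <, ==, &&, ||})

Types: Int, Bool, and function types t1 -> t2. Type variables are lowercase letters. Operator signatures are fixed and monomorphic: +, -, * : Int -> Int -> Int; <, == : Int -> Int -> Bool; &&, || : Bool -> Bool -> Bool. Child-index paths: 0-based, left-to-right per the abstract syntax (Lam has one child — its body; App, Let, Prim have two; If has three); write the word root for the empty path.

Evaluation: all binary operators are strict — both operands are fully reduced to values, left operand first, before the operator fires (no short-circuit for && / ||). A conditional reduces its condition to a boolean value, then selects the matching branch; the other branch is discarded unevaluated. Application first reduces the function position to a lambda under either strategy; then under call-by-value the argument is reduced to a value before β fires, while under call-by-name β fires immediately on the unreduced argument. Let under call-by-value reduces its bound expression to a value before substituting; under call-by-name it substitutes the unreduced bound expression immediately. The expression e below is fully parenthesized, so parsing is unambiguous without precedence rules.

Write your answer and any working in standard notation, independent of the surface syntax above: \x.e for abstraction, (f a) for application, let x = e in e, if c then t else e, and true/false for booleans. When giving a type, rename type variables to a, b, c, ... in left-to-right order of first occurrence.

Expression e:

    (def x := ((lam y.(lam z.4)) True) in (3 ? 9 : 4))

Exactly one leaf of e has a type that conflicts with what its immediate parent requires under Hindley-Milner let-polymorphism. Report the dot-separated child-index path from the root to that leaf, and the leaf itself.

Answer: 1.0 : 3

Working:
\z._ : b -> Int
\y._ : a -> b -> Int
  unify a -> b -> Int ~ Bool -> c
  unify a ~ Bool
  unify b -> Int ~ c
_ _ : b -> Int
let x : forall. b -> Int
  unify Int ~ Bool
  FAIL: mismatch Int ~ Bool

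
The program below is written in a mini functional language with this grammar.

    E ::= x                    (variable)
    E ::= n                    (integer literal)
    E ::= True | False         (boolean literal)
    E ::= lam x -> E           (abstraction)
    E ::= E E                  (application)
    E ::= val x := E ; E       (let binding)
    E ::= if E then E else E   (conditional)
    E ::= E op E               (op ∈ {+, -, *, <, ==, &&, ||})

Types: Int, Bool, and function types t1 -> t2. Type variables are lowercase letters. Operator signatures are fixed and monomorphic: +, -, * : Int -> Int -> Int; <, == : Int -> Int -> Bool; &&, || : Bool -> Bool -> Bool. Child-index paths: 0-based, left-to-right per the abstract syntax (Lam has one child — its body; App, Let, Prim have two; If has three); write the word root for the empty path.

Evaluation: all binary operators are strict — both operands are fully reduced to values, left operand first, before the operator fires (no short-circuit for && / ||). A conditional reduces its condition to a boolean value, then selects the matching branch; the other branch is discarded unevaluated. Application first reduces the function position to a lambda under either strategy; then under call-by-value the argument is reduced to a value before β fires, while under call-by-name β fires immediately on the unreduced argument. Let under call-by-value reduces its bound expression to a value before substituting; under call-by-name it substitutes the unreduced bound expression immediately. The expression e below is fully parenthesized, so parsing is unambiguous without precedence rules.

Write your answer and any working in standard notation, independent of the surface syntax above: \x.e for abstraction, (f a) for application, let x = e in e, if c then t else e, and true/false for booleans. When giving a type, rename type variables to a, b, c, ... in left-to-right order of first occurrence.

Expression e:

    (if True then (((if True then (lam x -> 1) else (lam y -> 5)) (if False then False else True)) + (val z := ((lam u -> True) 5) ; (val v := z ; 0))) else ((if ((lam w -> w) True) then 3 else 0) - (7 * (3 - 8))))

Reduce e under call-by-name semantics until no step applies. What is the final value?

Derivation:
step 0: (if true then (((if true then (\x.1) else (\y.5)) (if false then false else true)) + (let z = ((\u.true) 5) in (let v = z in 0))) else ((if ((\w.w) true) then 3 else 0) - (7 * (3 - 8))))
step 1: [if@root] (((if true then (\x.1) else (\y.5)) (if false then false else true)) + (let z = ((\u.true) 5) in (let v = z in 0)))
step 2: [if@0.0] (((\x.1) (if false then false else true)) + (let z = ((\u.true) 5) in (let v = z in 0)))
step 3: [beta@0] (1 + (let z = ((\u.true) 5) in (let v = z in 0)))
step 4: [let@1] (1 + (let v = ((\u.true) 5) in 0))
step 5: [let@1] (1 + 0)
step 6: [delta@root] 1

Answer: 1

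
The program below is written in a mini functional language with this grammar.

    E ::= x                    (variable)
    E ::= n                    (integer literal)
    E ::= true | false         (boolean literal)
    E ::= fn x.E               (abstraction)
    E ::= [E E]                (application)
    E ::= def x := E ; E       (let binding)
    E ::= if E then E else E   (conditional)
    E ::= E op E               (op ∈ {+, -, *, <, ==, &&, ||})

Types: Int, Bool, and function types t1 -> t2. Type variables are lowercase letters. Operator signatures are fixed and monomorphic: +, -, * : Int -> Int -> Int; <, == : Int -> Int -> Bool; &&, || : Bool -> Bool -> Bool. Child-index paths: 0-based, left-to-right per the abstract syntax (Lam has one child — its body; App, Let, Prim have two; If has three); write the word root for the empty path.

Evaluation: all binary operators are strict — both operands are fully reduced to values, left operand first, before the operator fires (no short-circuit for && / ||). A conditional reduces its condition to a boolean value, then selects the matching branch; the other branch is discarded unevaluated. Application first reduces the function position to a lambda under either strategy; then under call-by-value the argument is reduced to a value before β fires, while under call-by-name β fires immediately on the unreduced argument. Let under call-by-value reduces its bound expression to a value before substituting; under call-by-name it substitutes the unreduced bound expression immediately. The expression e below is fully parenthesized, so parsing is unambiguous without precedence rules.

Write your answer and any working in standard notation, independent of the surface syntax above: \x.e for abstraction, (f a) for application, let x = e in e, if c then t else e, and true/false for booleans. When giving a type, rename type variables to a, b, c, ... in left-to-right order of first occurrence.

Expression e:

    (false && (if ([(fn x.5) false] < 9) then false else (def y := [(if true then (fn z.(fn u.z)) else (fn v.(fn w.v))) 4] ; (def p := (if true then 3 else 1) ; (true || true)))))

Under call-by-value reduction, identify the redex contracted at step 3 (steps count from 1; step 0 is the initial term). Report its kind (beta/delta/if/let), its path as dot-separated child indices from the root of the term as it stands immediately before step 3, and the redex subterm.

Derivation:
step 0: (false && (if (((\x.5) false) < 9) then false else (let y = ((if true then (\z.(\u.z)) else (\v.(\w.v))) 4) in (let p = (if true then 3 else 1) in (true || true)))))
step 1: [beta@1.0.0] (false && (if (5 < 9) then false else (let y = ((if true then (\z.(\u.z)) else (\v.(\w.v))) 4) in (let p = (if true then 3 else 1) in (true || true)))))
step 2: [delta@1.0] (false && (if true then false else (let y = ((if true then (\z.(\u.z)) else (\v.(\w.v))) 4) in (let p = (if true then 3 else 1) in (true || true)))))
step 3: [if@1] (false && false)

Answer: if at 1 : (if true then false else (let y = ((if true then (\z.(\u.z)) else (\v.(\w.v))) 4) in (let p = (if true then 3 else 1) in (true || true))))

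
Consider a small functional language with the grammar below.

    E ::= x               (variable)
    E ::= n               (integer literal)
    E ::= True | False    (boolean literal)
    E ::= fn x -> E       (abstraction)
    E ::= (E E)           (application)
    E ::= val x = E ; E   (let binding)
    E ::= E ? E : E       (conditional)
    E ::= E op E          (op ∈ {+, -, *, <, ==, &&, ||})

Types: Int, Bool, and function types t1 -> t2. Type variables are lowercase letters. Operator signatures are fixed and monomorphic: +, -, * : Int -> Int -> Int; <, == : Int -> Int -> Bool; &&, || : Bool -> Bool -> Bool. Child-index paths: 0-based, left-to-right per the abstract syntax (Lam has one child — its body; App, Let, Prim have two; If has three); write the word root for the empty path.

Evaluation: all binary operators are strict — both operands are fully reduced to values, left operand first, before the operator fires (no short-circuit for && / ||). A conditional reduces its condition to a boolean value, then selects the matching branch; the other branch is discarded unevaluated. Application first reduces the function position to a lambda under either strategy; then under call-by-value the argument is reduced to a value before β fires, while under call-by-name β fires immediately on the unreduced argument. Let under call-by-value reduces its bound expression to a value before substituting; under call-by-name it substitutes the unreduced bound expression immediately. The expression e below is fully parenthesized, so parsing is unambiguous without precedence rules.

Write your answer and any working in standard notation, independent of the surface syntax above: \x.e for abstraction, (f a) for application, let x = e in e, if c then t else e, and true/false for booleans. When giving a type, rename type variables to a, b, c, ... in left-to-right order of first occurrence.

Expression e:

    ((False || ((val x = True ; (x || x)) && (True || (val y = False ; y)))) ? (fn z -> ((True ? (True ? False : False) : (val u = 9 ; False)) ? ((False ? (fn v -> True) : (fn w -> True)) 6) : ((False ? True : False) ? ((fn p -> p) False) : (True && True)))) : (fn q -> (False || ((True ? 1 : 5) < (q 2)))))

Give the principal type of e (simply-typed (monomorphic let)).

Answer: (Int -> Int) -> Bool

Trace:
  unify Bool ~ Bool
let x : Bool
x : Bool
  unify Bool ~ Bool
x : Bool
  unify Bool ~ Bool
  unify Bool ~ Bool
  unify Bool ~ Bool
let y : Bool
y : Bool
  unify Bool ~ Bool
  unify Bool ~ Bool
  unify Bool ~ Bool
  unify Bool ~ Bool
  unify Bool ~ Bool
  unify Bool ~ Bool
  unify Bool ~ Bool
let u : Int
  unify Bool ~ Bool
  unify Bool ~ Bool
  unify Bool ~ Bool
\v._ : b -> Bool
\w._ : c -> Bool
  unify b -> Bool ~ c -> Bool
  unify b ~ c
  unify Bool ~ Bool
  unify c -> Bool ~ Int -> d
  unify c ~ Int
  unify Bool ~ d
_ _ : Bool
  unify Bool ~ Bool
  unify Bool ~ Bool
  unify Bool ~ Bool
p : e
\p._ : e -> e
  unify e -> e ~ Bool -> f
  unify e ~ Bool
  unify Bool ~ f
_ _ : Bool
  unify Bool ~ Bool
  unify Bool ~ Bool
  unify Bool ~ Bool
  unify Bool ~ Bool
\z._ : a -> Bool
  unify Bool ~ Bool
  unify Bool ~ Bool
  unify Int ~ Int
  unify Int ~ Int
q : g
  unify g ~ Int -> h
_ _ : h
  unify h ~ Int
  unify Bool ~ Bool
\q._ : (Int -> Int) -> Bool
  unify a -> Bool ~ (Int -> Int) -> Bool
  unify a ~ Int -> Int
  unify Bool ~ Bool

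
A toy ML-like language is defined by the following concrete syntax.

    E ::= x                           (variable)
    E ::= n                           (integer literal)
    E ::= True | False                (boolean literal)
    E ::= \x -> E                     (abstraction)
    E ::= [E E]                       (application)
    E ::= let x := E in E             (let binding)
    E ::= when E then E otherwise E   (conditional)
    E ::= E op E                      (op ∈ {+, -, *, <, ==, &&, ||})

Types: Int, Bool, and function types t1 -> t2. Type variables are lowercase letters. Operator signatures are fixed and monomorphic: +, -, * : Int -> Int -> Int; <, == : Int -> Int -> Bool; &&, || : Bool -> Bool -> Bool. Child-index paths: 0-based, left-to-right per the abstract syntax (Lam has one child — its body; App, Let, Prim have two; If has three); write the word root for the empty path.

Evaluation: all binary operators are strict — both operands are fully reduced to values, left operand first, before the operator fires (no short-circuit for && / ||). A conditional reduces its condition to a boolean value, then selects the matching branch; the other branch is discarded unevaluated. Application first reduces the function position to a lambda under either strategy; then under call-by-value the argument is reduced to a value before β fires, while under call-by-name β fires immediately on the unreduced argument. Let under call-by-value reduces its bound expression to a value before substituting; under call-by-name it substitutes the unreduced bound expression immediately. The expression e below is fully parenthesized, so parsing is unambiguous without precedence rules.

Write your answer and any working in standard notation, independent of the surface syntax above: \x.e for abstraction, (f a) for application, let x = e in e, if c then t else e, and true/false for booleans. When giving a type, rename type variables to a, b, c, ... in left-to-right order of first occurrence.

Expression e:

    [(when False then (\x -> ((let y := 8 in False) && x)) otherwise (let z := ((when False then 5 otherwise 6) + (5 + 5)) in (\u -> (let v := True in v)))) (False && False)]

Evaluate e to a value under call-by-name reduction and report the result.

Trace:
step 0: ((if false then (\x.((let y = 8 in false) && x)) else (let z = ((if false then 5 else 6) + (5 + 5)) in (\u.(let v = true in v)))) (false && false))
step 1: [if@0] ((let z = ((if false then 5 else 6) + (5 + 5)) in (\u.(let v = true in v))) (false && false))
step 2: [let@0] ((\u.(let v = true in v)) (false && false))
step 3: [beta@root] (let v = true in v)
step 4: [let@root] true

Answer: true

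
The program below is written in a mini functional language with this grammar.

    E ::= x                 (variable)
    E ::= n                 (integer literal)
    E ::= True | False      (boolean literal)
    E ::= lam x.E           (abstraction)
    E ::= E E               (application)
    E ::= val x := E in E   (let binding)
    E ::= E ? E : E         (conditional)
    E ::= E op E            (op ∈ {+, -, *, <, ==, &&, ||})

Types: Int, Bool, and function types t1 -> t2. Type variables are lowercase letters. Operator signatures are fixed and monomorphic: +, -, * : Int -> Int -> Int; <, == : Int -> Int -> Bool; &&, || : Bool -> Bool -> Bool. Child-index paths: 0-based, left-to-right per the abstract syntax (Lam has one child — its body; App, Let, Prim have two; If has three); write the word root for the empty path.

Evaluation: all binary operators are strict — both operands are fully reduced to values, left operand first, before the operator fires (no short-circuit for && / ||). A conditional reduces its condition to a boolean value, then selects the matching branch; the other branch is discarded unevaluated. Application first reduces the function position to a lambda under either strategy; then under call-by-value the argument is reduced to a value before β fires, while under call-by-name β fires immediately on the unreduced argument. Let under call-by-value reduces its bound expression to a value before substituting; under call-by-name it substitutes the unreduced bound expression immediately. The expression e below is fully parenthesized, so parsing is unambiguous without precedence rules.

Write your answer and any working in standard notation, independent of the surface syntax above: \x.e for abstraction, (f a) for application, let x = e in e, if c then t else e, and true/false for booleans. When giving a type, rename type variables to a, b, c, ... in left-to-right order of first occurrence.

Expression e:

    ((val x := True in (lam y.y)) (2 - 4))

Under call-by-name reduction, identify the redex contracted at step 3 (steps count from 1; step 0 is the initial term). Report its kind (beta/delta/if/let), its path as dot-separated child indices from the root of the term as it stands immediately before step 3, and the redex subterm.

Derivation:
step 0: ((let x = true in (\y.y)) (2 - 4))
step 1: [let@0] ((\y.y) (2 - 4))
step 2: [beta@root] (2 - 4)
step 3: [delta@root] -2

Answer: delta at root : (2 - 4)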